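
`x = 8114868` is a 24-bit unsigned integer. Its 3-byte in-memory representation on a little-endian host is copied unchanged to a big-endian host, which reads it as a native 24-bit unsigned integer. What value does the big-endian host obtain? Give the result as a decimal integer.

8114868 in 24-bit hexadecimal is 0x7BD2B4.
Stored little-endian, the bytes at ascending addresses are B4 D2 7B.
Read back as big-endian, the last byte is least significant, giving 0xB4D27B.
0xB4D27B = 11850363.

11850363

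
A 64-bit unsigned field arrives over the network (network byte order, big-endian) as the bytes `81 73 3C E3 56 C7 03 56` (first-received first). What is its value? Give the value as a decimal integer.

9327866200325555030

Big-endian: lowest address holds the most-significant byte.
The bytes are already most-significant first: 0x81733CE356C70356.
0x81733CE356C70356 = 9327866200325555030.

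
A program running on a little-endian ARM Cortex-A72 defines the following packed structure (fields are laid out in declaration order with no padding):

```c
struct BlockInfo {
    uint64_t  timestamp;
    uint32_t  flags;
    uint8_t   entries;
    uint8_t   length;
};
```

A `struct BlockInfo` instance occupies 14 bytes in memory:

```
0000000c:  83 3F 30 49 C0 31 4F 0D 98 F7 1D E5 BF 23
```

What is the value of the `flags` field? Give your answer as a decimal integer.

3843946392

`flags` follows `timestamp` (8 bytes), so it starts at byte offset 8 and occupies 4 bytes.
Bytes at offsets 8..11: 98 F7 1D E5.
Little-endian stores the least-significant byte at the lowest address.
Reassemble most-significant byte first: E5 1D F7 98 → 0xE51DF798.
0xE51DF798 = 3843946392.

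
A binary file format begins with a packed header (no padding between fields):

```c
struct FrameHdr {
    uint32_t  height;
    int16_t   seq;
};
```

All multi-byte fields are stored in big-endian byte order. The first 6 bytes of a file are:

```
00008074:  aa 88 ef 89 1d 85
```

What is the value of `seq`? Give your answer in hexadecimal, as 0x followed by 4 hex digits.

`seq` follows `height` (4 bytes), so it starts at byte offset 4 and occupies 2 bytes.
Bytes at offsets 4..5: 1D 85.
Big-endian stores the most-significant byte at the lowest address.
The bytes are already most-significant first: 0x1D85.

0x1D85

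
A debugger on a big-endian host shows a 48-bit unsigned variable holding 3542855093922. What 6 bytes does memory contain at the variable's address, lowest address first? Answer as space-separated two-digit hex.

3542855093922 in hexadecimal, padded to 48 bits, is 0x0338E29E8EA2.
Split into bytes (most-significant first): 03 38 E2 9E 8E A2.
Big-endian: lowest address holds the most-significant byte.
So the memory order matches the most-significant-first order: 03 38 E2 9E 8E A2.

03 38 E2 9E 8E A2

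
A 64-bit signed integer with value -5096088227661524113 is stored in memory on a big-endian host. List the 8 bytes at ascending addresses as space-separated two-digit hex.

B9 47 0E C1 D6 2F 53 6F

Two's complement of -5096088227661524113 in 64 bits: 5096088227661524113 = 0x46B8F13E29D0AC91; invert → 0xB9470EC1D62F536E; add 1 → 0xB9470EC1D62F536F.
Split into bytes (most-significant first): B9 47 0E C1 D6 2F 53 6F.
Big-endian stores the most-significant byte at the lowest address.
So the memory order matches the most-significant-first order: B9 47 0E C1 D6 2F 53 6F.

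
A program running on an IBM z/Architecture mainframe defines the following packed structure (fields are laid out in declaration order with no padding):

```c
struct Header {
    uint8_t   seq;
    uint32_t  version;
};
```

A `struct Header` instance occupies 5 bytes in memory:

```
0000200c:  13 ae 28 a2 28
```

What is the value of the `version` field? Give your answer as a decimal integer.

`version` follows `seq` (1 byte), so it starts at byte offset 1 and occupies 4 bytes.
Bytes at offsets 1..4: AE 28 A2 28.
In big-endian order the high byte comes first in memory.
The bytes are already most-significant first: 0xAE28A228.
0xAE28A228 = 2921898536.

2921898536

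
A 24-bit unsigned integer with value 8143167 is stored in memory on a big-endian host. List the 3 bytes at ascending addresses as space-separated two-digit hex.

8143167 in hexadecimal, padded to 24 bits, is 0x7C413F.
Split into bytes (most-significant first): 7C 41 3F.
Big-endian stores the most-significant byte at the lowest address.
So the memory order matches the most-significant-first order: 7C 41 3F.

7C 41 3F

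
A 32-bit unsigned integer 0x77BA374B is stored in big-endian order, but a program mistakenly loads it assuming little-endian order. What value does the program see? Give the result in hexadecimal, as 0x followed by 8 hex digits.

0x4B37BA77

Stored big-endian, the bytes at ascending addresses are 77 BA 37 4B.
Read back as little-endian, the first byte is least significant, giving 0x4B37BA77.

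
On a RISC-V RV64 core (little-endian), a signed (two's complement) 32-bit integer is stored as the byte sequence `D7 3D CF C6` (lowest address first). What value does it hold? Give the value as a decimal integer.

Little-endian: lowest address holds the least-significant byte.
Reassemble most-significant byte first: C6 CF 3D D7 → 0xC6CF3DD7.
Top bit is set, so as a signed 32-bit value this is 0xC6CF3DD7 − 2^32 = -959496745.

-959496745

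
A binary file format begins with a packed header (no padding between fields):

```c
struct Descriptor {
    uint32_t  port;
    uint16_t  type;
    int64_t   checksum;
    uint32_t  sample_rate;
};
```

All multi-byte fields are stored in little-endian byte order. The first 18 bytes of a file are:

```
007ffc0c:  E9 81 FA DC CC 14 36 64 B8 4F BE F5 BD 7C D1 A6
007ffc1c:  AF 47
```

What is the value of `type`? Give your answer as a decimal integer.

5324

`type` follows `port` (4 bytes), so it starts at byte offset 4 and occupies 2 bytes.
Bytes at offsets 4..5: CC 14.
In little-endian order the low byte comes first in memory.
Reassemble most-significant byte first: 14 CC → 0x14CC.
0x14CC = 5324.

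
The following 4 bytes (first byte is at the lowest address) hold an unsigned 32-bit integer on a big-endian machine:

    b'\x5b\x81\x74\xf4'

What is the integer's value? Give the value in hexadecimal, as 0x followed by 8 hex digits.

0x5B8174F4

In big-endian order the high byte comes first in memory.
The bytes are already most-significant first: 0x5B8174F4.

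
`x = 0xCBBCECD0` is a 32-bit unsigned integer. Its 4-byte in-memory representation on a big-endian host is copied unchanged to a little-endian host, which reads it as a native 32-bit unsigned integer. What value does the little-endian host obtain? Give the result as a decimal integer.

Stored big-endian, the bytes at ascending addresses are CB BC EC D0.
Read back as little-endian, the first byte is least significant, giving 0xD0ECBCCB.
0xD0ECBCCB = 3505175755.

3505175755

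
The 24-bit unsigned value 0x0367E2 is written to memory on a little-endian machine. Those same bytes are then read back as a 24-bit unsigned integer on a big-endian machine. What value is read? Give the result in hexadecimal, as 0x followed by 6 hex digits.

0xE26703

Stored little-endian, the bytes at ascending addresses are E2 67 03.
Read back as big-endian, the last byte is least significant, giving 0xE26703.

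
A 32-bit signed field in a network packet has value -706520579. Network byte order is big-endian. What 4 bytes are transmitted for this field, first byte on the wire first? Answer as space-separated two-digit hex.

Two's complement of -706520579 in 32 bits: 706520579 = 0x2A1CA603; invert → 0xD5E359FC; add 1 → 0xD5E359FD.
Split into bytes (most-significant first): D5 E3 59 FD.
Big-endian: lowest address holds the most-significant byte.
So the memory order matches the most-significant-first order: D5 E3 59 FD.

D5 E3 59 FD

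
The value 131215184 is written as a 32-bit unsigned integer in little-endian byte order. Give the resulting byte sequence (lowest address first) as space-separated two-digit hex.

50 2F D2 07

131215184 in hexadecimal, padded to 32 bits, is 0x07D22F50.
Split into bytes (most-significant first): 07 D2 2F 50.
Little-endian stores the least-significant byte at the lowest address.
So at ascending addresses the bytes are 50 2F D2 07.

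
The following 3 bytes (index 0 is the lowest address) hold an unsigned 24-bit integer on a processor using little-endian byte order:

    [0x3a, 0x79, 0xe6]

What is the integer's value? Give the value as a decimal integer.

Little-endian: lowest address holds the least-significant byte.
Reassemble most-significant byte first: E6 79 3A → 0xE6793A.
0xE6793A = 15104314.

15104314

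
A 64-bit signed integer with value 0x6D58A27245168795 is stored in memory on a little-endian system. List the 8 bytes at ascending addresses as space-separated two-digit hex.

95 87 16 45 72 A2 58 6D

Split into bytes (most-significant first): 6D 58 A2 72 45 16 87 95.
Little-endian stores the least-significant byte at the lowest address.
So at ascending addresses the bytes are 95 87 16 45 72 A2 58 6D.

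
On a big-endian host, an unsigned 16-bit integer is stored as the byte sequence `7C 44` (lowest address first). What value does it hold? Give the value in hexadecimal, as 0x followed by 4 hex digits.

Big-endian stores the most-significant byte at the lowest address.
The bytes are already most-significant first: 0x7C44.

0x7C44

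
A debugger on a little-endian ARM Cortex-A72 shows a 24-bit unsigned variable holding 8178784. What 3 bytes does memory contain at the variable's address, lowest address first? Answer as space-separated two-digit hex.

8178784 in hexadecimal, padded to 24 bits, is 0x7CCC60.
Split into bytes (most-significant first): 7C CC 60.
Little-endian: lowest address holds the least-significant byte.
So at ascending addresses the bytes are 60 CC 7C.

60 CC 7C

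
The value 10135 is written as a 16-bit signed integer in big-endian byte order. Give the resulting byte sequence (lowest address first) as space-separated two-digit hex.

27 97

10135 in hexadecimal, padded to 16 bits, is 0x2797.
Split into bytes (most-significant first): 27 97.
Big-endian: lowest address holds the most-significant byte.
So the memory order matches the most-significant-first order: 27 97.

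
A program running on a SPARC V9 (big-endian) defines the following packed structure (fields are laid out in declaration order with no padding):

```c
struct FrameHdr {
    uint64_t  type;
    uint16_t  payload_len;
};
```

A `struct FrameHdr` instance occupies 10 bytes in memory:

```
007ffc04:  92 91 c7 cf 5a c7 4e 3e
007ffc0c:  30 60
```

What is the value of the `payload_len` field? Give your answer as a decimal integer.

`payload_len` follows `type` (8 bytes), so it starts at byte offset 8 and occupies 2 bytes.
Bytes at offsets 8..9: 30 60.
Big-endian stores the most-significant byte at the lowest address.
The bytes are already most-significant first: 0x3060.
0x3060 = 12384.

12384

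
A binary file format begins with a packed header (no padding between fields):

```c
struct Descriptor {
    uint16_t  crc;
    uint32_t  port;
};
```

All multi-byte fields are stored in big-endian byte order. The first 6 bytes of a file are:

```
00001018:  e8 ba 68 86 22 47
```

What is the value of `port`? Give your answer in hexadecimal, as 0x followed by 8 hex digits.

0x68862247

`port` follows `crc` (2 bytes), so it starts at byte offset 2 and occupies 4 bytes.
Bytes at offsets 2..5: 68 86 22 47.
Big-endian stores the most-significant byte at the lowest address.
The bytes are already most-significant first: 0x68862247.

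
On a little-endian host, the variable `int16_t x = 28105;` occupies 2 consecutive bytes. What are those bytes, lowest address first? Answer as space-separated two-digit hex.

28105 in hexadecimal, padded to 16 bits, is 0x6DC9.
Split into bytes (most-significant first): 6D C9.
Little-endian: lowest address holds the least-significant byte.
So at ascending addresses the bytes are C9 6D.

C9 6D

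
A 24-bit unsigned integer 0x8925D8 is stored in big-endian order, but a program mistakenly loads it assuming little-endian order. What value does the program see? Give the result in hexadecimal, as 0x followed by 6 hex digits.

Stored big-endian, the bytes at ascending addresses are 89 25 D8.
Read back as little-endian, the first byte is least significant, giving 0xD82589.

0xD82589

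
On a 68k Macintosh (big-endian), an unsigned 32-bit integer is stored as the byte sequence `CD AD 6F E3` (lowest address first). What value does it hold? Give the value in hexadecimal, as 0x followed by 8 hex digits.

Big-endian stores the most-significant byte at the lowest address.
The bytes are already most-significant first: 0xCDAD6FE3.

0xCDAD6FE3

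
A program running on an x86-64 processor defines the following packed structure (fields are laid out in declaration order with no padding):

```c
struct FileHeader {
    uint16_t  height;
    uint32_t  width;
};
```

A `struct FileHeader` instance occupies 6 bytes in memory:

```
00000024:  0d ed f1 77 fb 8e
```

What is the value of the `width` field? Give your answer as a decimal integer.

`width` follows `height` (2 bytes), so it starts at byte offset 2 and occupies 4 bytes.
Bytes at offsets 2..5: F1 77 FB 8E.
Little-endian stores the least-significant byte at the lowest address.
Reassemble most-significant byte first: 8E FB 77 F1 → 0x8EFB77F1.
0x8EFB77F1 = 2398844913.

2398844913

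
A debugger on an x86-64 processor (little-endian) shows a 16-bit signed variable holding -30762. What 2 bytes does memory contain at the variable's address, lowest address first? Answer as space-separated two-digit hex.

D6 87

Two's complement of -30762 in 16 bits: 30762 = 0x782A; invert → 0x87D5; add 1 → 0x87D6.
Split into bytes (most-significant first): 87 D6.
Little-endian: lowest address holds the least-significant byte.
So at ascending addresses the bytes are D6 87.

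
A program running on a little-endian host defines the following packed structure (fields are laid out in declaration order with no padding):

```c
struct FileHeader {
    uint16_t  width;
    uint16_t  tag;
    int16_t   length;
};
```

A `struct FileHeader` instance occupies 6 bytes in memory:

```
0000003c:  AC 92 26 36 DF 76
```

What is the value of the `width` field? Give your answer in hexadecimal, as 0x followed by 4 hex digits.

`width` is the first field, at byte offset 0, occupying 2 bytes.
Bytes at offsets 0..1: AC 92.
Little-endian: lowest address holds the least-significant byte.
Reassemble most-significant byte first: 92 AC → 0x92AC.

0x92AC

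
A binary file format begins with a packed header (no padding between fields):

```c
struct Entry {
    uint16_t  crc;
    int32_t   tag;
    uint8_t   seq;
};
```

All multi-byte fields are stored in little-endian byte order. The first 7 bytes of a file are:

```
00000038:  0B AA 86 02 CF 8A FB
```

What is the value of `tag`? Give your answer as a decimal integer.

`tag` follows `crc` (2 bytes), so it starts at byte offset 2 and occupies 4 bytes.
Bytes at offsets 2..5: 86 02 CF 8A.
In little-endian order the low byte comes first in memory.
Reassemble most-significant byte first: 8A CF 02 86 → 0x8ACF0286.
Top bit is set, so as a signed 32-bit value this is 0x8ACF0286 − 2^32 = -1966144890.

-1966144890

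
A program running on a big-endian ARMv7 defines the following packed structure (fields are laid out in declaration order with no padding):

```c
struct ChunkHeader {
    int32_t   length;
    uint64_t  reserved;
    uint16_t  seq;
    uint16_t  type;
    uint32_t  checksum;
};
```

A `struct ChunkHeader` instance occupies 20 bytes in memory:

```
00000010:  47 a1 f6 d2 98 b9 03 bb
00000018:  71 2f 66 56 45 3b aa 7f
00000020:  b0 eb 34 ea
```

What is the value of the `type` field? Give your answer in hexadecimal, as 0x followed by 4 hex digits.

0xAA7F

`type` follows `length` (4 B), `reserved` (8 B), `seq` (2 B), so it starts at offset 4 + 8 + 2 = 14 and occupies 2 bytes.
Bytes at offsets 14..15: AA 7F.
Big-endian: lowest address holds the most-significant byte.
The bytes are already most-significant first: 0xAA7F.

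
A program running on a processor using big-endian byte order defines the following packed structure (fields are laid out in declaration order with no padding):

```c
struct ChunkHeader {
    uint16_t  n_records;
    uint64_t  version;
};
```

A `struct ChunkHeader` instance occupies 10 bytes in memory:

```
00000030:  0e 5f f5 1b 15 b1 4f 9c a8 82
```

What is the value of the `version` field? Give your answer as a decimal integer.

17661734214952593538

`version` follows `n_records` (2 bytes), so it starts at byte offset 2 and occupies 8 bytes.
Bytes at offsets 2..9: F5 1B 15 B1 4F 9C A8 82.
Big-endian: lowest address holds the most-significant byte.
The bytes are already most-significant first: 0xF51B15B14F9CA882.
0xF51B15B14F9CA882 = 17661734214952593538.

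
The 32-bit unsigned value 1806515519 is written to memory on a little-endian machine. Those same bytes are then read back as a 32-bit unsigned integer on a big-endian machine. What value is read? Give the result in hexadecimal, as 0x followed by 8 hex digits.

0x3F3DAD6B

1806515519 in 32-bit hexadecimal is 0x6BAD3D3F.
Stored little-endian, the bytes at ascending addresses are 3F 3D AD 6B.
Read back as big-endian, the last byte is least significant, giving 0x3F3DAD6B.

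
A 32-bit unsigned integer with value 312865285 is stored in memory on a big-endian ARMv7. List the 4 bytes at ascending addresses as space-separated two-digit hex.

12 A5 F2 05

312865285 in hexadecimal, padded to 32 bits, is 0x12A5F205.
Split into bytes (most-significant first): 12 A5 F2 05.
In big-endian order the high byte comes first in memory.
So the memory order matches the most-significant-first order: 12 A5 F2 05.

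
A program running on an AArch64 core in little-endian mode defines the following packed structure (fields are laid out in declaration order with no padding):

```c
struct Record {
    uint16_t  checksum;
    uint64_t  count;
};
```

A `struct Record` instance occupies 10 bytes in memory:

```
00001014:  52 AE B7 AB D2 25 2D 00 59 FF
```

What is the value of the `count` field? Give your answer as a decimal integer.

18399737946506963895

`count` follows `checksum` (2 bytes), so it starts at byte offset 2 and occupies 8 bytes.
Bytes at offsets 2..9: B7 AB D2 25 2D 00 59 FF.
Little-endian: lowest address holds the least-significant byte.
Reassemble most-significant byte first: FF 59 00 2D 25 D2 AB B7 → 0xFF59002D25D2ABB7.
0xFF59002D25D2ABB7 = 18399737946506963895.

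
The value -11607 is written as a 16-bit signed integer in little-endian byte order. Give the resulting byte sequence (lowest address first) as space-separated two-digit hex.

Two's complement of -11607 in 16 bits: 11607 = 0x2D57; invert → 0xD2A8; add 1 → 0xD2A9.
Split into bytes (most-significant first): D2 A9.
Little-endian: lowest address holds the least-significant byte.
So at ascending addresses the bytes are A9 D2.

A9 D2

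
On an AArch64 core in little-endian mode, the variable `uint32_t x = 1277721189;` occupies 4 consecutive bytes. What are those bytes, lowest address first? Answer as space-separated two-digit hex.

1277721189 in hexadecimal, padded to 32 bits, is 0x4C287A65.
Split into bytes (most-significant first): 4C 28 7A 65.
Little-endian stores the least-significant byte at the lowest address.
So at ascending addresses the bytes are 65 7A 28 4C.

65 7A 28 4C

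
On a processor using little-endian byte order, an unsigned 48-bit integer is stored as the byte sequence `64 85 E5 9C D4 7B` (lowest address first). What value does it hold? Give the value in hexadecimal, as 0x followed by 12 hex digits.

0x7BD49CE58564

Little-endian: lowest address holds the least-significant byte.
Reassemble most-significant byte first: 7B D4 9C E5 85 64 → 0x7BD49CE58564.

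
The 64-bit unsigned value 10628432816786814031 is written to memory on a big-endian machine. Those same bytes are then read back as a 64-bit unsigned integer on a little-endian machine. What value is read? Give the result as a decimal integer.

10628432816786814031 in 64-bit hexadecimal is 0x937FC755C3AEB44F.
Stored big-endian, the bytes at ascending addresses are 93 7F C7 55 C3 AE B4 4F.
Read back as little-endian, the first byte is least significant, giving 0x4FB4AEC355C77F93.
0x4FB4AEC355C77F93 = 5743407578785218451.

5743407578785218451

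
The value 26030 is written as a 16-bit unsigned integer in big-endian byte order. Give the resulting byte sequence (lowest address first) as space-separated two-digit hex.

26030 in hexadecimal, padded to 16 bits, is 0x65AE.
Split into bytes (most-significant first): 65 AE.
Big-endian stores the most-significant byte at the lowest address.
So the memory order matches the most-significant-first order: 65 AE.

65 AE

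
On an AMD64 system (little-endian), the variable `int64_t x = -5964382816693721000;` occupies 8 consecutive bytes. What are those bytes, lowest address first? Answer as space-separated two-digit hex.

58 E8 86 CA 6D 41 3A AD

Two's complement of -5964382816693721000 in 64 bits: 5964382816693721000 = 0x52C5BE92357917A8; invert → 0xAD3A416DCA86E857; add 1 → 0xAD3A416DCA86E858.
Split into bytes (most-significant first): AD 3A 41 6D CA 86 E8 58.
Little-endian: lowest address holds the least-significant byte.
So at ascending addresses the bytes are 58 E8 86 CA 6D 41 3A AD.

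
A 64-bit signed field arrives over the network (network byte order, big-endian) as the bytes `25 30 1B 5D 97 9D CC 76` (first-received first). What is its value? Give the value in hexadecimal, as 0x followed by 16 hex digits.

In big-endian order the high byte comes first in memory.
The bytes are already most-significant first: 0x25301B5D979DCC76.

0x25301B5D979DCC76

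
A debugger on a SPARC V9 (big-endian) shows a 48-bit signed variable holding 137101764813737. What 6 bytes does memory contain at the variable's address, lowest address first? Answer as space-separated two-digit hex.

7C B1 7D FD 63 A9

137101764813737 in hexadecimal, padded to 48 bits, is 0x7CB17DFD63A9.
Split into bytes (most-significant first): 7C B1 7D FD 63 A9.
Big-endian stores the most-significant byte at the lowest address.
So the memory order matches the most-significant-first order: 7C B1 7D FD 63 A9.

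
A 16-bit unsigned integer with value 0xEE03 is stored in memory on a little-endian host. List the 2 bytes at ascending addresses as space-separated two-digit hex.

03 EE

Split into bytes (most-significant first): EE 03.
Little-endian stores the least-significant byte at the lowest address.
So at ascending addresses the bytes are 03 EE.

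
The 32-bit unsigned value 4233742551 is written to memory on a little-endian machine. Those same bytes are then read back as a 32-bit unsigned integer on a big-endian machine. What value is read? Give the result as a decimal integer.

3620231676

4233742551 in 32-bit hexadecimal is 0xFC59C8D7.
Stored little-endian, the bytes at ascending addresses are D7 C8 59 FC.
Read back as big-endian, the last byte is least significant, giving 0xD7C859FC.
0xD7C859FC = 3620231676.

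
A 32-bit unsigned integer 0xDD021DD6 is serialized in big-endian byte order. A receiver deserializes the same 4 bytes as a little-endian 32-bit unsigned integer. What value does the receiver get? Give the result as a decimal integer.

3592225501

Stored big-endian, the bytes at ascending addresses are DD 02 1D D6.
Read back as little-endian, the first byte is least significant, giving 0xD61D02DD.
0xD61D02DD = 3592225501.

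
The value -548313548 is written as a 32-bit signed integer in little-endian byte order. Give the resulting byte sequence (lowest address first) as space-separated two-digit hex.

34 66 51 DF

Two's complement of -548313548 in 32 bits: 548313548 = 0x20AE99CC; invert → 0xDF516633; add 1 → 0xDF516634.
Split into bytes (most-significant first): DF 51 66 34.
Little-endian: lowest address holds the least-significant byte.
So at ascending addresses the bytes are 34 66 51 DF.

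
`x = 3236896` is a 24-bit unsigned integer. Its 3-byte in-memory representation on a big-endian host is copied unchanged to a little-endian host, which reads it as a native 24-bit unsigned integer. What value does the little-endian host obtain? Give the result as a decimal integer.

3236896 in 24-bit hexadecimal is 0x316420.
Stored big-endian, the bytes at ascending addresses are 31 64 20.
Read back as little-endian, the first byte is least significant, giving 0x206431.
0x206431 = 2122801.

2122801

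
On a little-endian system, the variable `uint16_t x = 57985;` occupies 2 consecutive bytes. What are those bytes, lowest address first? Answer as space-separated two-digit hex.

81 E2

57985 in hexadecimal, padded to 16 bits, is 0xE281.
Split into bytes (most-significant first): E2 81.
Little-endian: lowest address holds the least-significant byte.
So at ascending addresses the bytes are 81 E2.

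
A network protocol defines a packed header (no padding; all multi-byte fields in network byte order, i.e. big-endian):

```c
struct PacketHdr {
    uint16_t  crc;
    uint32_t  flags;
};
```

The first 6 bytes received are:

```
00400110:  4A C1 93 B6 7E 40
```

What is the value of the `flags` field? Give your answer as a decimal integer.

2478210624

`flags` follows `crc` (2 bytes), so it starts at byte offset 2 and occupies 4 bytes.
Bytes at offsets 2..5: 93 B6 7E 40.
Big-endian stores the most-significant byte at the lowest address.
The bytes are already most-significant first: 0x93B67E40.
0x93B67E40 = 2478210624.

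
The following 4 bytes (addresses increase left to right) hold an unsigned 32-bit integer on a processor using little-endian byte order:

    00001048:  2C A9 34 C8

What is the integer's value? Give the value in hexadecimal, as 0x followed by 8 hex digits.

0xC834A92C

Little-endian: lowest address holds the least-significant byte.
Reassemble most-significant byte first: C8 34 A9 2C → 0xC834A92C.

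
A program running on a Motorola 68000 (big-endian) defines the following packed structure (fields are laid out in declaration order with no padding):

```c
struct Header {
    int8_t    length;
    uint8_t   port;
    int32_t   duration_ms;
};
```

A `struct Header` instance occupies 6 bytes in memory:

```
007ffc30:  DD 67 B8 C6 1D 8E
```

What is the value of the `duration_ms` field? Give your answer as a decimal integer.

-1194975858

`duration_ms` follows `length` (1 B), `port` (1 B), so it starts at offset 1 + 1 = 2 and occupies 4 bytes.
Bytes at offsets 2..5: B8 C6 1D 8E.
In big-endian order the high byte comes first in memory.
The bytes are already most-significant first: 0xB8C61D8E.
Top bit is set, so as a signed 32-bit value this is 0xB8C61D8E − 2^32 = -1194975858.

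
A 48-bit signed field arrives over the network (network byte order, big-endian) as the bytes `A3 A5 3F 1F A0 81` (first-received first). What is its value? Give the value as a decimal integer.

-101544852742015

In big-endian order the high byte comes first in memory.
The bytes are already most-significant first: 0xA3A53F1FA081.
Top bit is set, so as a signed 48-bit value this is 0xA3A53F1FA081 − 2^48 = -101544852742015.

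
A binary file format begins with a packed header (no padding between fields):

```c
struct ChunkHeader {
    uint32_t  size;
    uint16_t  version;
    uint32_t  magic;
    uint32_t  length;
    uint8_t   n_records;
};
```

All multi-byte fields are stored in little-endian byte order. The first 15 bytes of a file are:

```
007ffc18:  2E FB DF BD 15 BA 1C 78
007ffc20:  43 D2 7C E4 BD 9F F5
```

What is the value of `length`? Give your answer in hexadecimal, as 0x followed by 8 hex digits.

0x9FBDE47C

`length` follows `size` (4 B), `version` (2 B), `magic` (4 B), so it starts at offset 4 + 2 + 4 = 10 and occupies 4 bytes.
Bytes at offsets 10..13: 7C E4 BD 9F.
Little-endian: lowest address holds the least-significant byte.
Reassemble most-significant byte first: 9F BD E4 7C → 0x9FBDE47C.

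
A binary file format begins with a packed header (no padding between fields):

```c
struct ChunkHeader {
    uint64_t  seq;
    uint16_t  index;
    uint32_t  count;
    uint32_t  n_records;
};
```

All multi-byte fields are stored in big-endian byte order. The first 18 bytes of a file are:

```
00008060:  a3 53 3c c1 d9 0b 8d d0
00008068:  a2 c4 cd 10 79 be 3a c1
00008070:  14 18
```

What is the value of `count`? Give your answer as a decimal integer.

`count` follows `seq` (8 B), `index` (2 B), so it starts at offset 8 + 2 = 10 and occupies 4 bytes.
Bytes at offsets 10..13: CD 10 79 BE.
In big-endian order the high byte comes first in memory.
The bytes are already most-significant first: 0xCD1079BE.
0xCD1079BE = 3440409022.

3440409022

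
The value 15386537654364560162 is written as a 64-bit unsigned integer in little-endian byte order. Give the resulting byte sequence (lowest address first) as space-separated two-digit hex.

22 5B 92 AB 79 F6 87 D5

15386537654364560162 in hexadecimal, padded to 64 bits, is 0xD587F679AB925B22.
Split into bytes (most-significant first): D5 87 F6 79 AB 92 5B 22.
Little-endian: lowest address holds the least-significant byte.
So at ascending addresses the bytes are 22 5B 92 AB 79 F6 87 D5.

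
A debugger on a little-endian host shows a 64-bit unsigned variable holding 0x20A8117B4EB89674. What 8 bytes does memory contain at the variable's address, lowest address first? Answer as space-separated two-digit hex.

Split into bytes (most-significant first): 20 A8 11 7B 4E B8 96 74.
Little-endian stores the least-significant byte at the lowest address.
So at ascending addresses the bytes are 74 96 B8 4E 7B 11 A8 20.

74 96 B8 4E 7B 11 A8 20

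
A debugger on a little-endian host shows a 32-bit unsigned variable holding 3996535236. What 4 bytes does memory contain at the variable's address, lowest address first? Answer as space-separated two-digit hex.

C4 49 36 EE

3996535236 in hexadecimal, padded to 32 bits, is 0xEE3649C4.
Split into bytes (most-significant first): EE 36 49 C4.
Little-endian stores the least-significant byte at the lowest address.
So at ascending addresses the bytes are C4 49 36 EE.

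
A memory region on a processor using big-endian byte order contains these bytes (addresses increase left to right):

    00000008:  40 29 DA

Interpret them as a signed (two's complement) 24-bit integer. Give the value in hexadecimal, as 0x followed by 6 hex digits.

0x4029DA

In big-endian order the high byte comes first in memory.
The bytes are already most-significant first: 0x4029DA.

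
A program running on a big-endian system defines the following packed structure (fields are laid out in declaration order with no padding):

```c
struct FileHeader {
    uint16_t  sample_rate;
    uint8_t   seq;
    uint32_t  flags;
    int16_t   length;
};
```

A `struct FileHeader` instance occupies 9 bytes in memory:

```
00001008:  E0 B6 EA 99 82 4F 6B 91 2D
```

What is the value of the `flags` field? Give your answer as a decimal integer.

`flags` follows `sample_rate` (2 B), `seq` (1 B), so it starts at offset 2 + 1 = 3 and occupies 4 bytes.
Bytes at offsets 3..6: 99 82 4F 6B.
Big-endian: lowest address holds the most-significant byte.
The bytes are already most-significant first: 0x99824F6B.
0x99824F6B = 2575454059.

2575454059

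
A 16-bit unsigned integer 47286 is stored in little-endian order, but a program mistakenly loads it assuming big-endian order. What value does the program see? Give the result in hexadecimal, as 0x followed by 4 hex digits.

0xB6B8

47286 in 16-bit hexadecimal is 0xB8B6.
Stored little-endian, the bytes at ascending addresses are B6 B8.
Read back as big-endian, the last byte is least significant, giving 0xB6B8.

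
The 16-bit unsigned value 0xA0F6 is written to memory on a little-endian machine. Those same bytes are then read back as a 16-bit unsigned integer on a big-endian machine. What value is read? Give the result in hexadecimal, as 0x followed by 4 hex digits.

0xF6A0

Stored little-endian, the bytes at ascending addresses are F6 A0.
Read back as big-endian, the last byte is least significant, giving 0xF6A0.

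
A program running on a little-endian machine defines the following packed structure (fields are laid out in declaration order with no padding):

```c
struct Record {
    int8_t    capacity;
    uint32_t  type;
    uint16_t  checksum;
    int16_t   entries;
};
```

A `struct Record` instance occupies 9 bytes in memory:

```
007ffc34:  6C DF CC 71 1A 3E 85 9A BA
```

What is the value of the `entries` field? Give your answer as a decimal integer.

`entries` follows `capacity` (1 B), `type` (4 B), `checksum` (2 B), so it starts at offset 1 + 4 + 2 = 7 and occupies 2 bytes.
Bytes at offsets 7..8: 9A BA.
Little-endian: lowest address holds the least-significant byte.
Reassemble most-significant byte first: BA 9A → 0xBA9A.
Top bit is set, so as a signed 16-bit value this is 0xBA9A − 2^16 = -17766.

-17766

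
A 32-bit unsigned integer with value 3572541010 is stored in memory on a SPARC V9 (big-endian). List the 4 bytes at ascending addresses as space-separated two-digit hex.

3572541010 in hexadecimal, padded to 32 bits, is 0xD4F0A652.
Split into bytes (most-significant first): D4 F0 A6 52.
Big-endian: lowest address holds the most-significant byte.
So the memory order matches the most-significant-first order: D4 F0 A6 52.

D4 F0 A6 52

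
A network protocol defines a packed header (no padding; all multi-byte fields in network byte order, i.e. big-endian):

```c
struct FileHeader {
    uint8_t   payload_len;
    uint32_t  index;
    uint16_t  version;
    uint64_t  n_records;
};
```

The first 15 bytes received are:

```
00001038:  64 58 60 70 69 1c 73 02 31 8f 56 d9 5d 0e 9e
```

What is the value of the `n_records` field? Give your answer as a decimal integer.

`n_records` follows `payload_len` (1 B), `index` (4 B), `version` (2 B), so it starts at offset 1 + 4 + 2 = 7 and occupies 8 bytes.
Bytes at offsets 7..14: 02 31 8F 56 D9 5D 0E 9E.
Big-endian stores the most-significant byte at the lowest address.
The bytes are already most-significant first: 0x02318F56D95D0E9E.
0x02318F56D95D0E9E = 158065065111391902.

158065065111391902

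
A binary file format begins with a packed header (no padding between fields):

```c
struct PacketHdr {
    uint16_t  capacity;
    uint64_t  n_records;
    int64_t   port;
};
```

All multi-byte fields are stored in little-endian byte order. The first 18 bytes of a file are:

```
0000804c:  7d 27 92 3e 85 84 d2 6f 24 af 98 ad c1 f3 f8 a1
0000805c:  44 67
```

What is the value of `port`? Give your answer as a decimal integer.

`port` follows `capacity` (2 B), `n_records` (8 B), so it starts at offset 2 + 8 = 10 and occupies 8 bytes.
Bytes at offsets 10..17: 98 AD C1 F3 F8 A1 44 67.
Little-endian: lowest address holds the least-significant byte.
Reassemble most-significant byte first: 67 44 A1 F8 F3 C1 AD 98 → 0x6744A1F8F3C1AD98.
0x6744A1F8F3C1AD98 = 7441250574936419736.

7441250574936419736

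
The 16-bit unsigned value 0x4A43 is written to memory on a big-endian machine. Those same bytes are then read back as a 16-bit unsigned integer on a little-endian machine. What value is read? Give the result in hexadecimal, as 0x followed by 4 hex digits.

Stored big-endian, the bytes at ascending addresses are 4A 43.
Read back as little-endian, the first byte is least significant, giving 0x434A.

0x434A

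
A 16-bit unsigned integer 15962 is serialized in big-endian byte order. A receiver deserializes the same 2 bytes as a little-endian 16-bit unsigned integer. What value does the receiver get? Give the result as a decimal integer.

23102

15962 in 16-bit hexadecimal is 0x3E5A.
Stored big-endian, the bytes at ascending addresses are 3E 5A.
Read back as little-endian, the first byte is least significant, giving 0x5A3E.
0x5A3E = 23102.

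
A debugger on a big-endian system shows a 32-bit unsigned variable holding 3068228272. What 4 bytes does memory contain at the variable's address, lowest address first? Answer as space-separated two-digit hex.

B6 E1 72 B0

3068228272 in hexadecimal, padded to 32 bits, is 0xB6E172B0.
Split into bytes (most-significant first): B6 E1 72 B0.
Big-endian stores the most-significant byte at the lowest address.
So the memory order matches the most-significant-first order: B6 E1 72 B0.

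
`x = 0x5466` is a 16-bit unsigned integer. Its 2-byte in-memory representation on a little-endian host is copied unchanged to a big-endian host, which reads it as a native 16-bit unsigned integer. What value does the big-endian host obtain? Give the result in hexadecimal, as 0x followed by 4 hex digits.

0x6654

Stored little-endian, the bytes at ascending addresses are 66 54.
Read back as big-endian, the last byte is least significant, giving 0x6654.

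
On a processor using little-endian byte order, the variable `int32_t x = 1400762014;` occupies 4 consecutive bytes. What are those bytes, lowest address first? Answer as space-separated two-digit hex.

1400762014 in hexadecimal, padded to 32 bits, is 0x537DEE9E.
Split into bytes (most-significant first): 53 7D EE 9E.
Little-endian: lowest address holds the least-significant byte.
So at ascending addresses the bytes are 9E EE 7D 53.

9E EE 7D 53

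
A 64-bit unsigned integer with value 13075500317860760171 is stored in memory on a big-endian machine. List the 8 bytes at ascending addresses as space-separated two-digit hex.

B5 75 82 43 1A 99 0A 6B

13075500317860760171 in hexadecimal, padded to 64 bits, is 0xB57582431A990A6B.
Split into bytes (most-significant first): B5 75 82 43 1A 99 0A 6B.
In big-endian order the high byte comes first in memory.
So the memory order matches the most-significant-first order: B5 75 82 43 1A 99 0A 6B.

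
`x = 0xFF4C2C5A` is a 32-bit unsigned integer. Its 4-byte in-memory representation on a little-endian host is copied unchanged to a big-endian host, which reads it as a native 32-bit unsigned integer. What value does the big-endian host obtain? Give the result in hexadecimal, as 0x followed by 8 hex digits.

Stored little-endian, the bytes at ascending addresses are 5A 2C 4C FF.
Read back as big-endian, the last byte is least significant, giving 0x5A2C4CFF.

0x5A2C4CFF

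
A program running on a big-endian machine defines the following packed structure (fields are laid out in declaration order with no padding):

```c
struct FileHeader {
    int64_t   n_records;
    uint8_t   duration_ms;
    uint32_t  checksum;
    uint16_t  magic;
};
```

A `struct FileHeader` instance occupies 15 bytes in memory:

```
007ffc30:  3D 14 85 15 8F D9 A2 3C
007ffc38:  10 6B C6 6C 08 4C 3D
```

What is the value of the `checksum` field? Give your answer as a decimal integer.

1808165896

`checksum` follows `n_records` (8 B), `duration_ms` (1 B), so it starts at offset 8 + 1 = 9 and occupies 4 bytes.
Bytes at offsets 9..12: 6B C6 6C 08.
Big-endian stores the most-significant byte at the lowest address.
The bytes are already most-significant first: 0x6BC66C08.
0x6BC66C08 = 1808165896.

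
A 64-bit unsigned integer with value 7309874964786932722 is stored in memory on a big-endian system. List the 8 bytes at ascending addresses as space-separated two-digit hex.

65 71 E4 8D 14 A5 6B F2

7309874964786932722 in hexadecimal, padded to 64 bits, is 0x6571E48D14A56BF2.
Split into bytes (most-significant first): 65 71 E4 8D 14 A5 6B F2.
Big-endian stores the most-significant byte at the lowest address.
So the memory order matches the most-significant-first order: 65 71 E4 8D 14 A5 6B F2.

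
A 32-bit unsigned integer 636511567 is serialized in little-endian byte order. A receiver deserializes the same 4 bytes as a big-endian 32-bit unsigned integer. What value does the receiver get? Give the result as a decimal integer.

1332080677

636511567 in 32-bit hexadecimal is 0x25F0654F.
Stored little-endian, the bytes at ascending addresses are 4F 65 F0 25.
Read back as big-endian, the last byte is least significant, giving 0x4F65F025.
0x4F65F025 = 1332080677.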